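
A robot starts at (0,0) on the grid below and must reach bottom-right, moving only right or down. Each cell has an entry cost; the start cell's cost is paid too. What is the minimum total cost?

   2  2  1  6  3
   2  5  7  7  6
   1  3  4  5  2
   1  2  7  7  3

22

Path r0c0 -> r1c0 -> r2c0 -> r2c1 -> r2c2 -> r2c3 -> r2c4 -> r3c4: 2 + 2 + 1 + 3 + 4 + 5 + 2 + 3 = 22.
For comparison, the top-then-right route costs 25.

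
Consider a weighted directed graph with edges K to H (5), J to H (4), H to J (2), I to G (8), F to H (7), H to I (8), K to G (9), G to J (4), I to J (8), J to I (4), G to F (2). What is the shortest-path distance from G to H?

Candidate routes:
G→F→H: 2 + 7 = 9
G→J→H: 4 + 4 = 8
Shortest: 8.

8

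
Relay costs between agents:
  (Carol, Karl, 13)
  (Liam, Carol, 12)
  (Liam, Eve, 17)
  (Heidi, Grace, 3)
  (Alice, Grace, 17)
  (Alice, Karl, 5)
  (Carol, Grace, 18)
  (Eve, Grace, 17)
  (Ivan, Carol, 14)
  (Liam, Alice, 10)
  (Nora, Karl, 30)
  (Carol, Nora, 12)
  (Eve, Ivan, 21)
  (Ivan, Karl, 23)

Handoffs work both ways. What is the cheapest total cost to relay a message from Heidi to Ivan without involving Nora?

35

Checking several routes:
Heidi -> Grace -> Alice -> Karl -> Carol -> Ivan: 3 + 17 + 5 + 13 + 14 = 52
Heidi -> Grace -> Carol -> Ivan: 3 + 18 + 14 = 35
Heidi -> Grace -> Eve -> Ivan: 3 + 17 + 21 = 41
Heidi -> Grace -> Alice -> Karl -> Ivan: 3 + 17 + 5 + 23 = 48
Heidi -> Grace -> Carol -> Karl -> Ivan: 3 + 18 + 13 + 23 = 57
Heidi -> Grace -> Alice -> Liam -> Carol -> Ivan: 3 + 17 + 10 + 12 + 14 = 56
The minimum is 35.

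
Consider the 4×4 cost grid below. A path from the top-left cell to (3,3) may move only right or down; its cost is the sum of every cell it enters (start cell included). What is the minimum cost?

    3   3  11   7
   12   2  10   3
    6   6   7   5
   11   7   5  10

Cheapest: [0,0] [0,1] [1,1] [1,2] [1,3] [2,3] [3,3]
  3 + 3 + 2 + 10 + 3 + 5 + 10 = 36

36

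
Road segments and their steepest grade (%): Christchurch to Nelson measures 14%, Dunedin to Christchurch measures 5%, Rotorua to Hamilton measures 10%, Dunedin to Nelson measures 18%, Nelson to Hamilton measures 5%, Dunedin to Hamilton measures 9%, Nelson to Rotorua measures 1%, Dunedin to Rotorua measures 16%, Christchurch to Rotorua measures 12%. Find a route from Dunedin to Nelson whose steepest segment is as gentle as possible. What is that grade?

Comparing a few candidate routes:
Dunedin → Christchurch → Rotorua → Hamilton → Nelson: max(5, 12, 10, 5) = 12
Dunedin → Hamilton → Rotorua → Nelson: max(9, 10, 1) = 10
Dunedin → Hamilton → Nelson: max(9, 5) = 9
Best route has worst link 9%.

9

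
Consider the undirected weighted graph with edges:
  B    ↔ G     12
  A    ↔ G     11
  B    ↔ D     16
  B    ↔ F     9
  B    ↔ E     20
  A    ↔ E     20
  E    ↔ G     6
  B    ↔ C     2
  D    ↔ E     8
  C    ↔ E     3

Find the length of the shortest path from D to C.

Comparing a few candidate routes:
D → E → B → C: 8 + 20 + 2 = 30
D → B → E → C: 16 + 20 + 3 = 39
D → E → G → B → C: 8 + 6 + 12 + 2 = 28
D → B → G → E → C: 16 + 12 + 6 + 3 = 37
D → E → C: 8 + 3 = 11
D → B → C: 16 + 2 = 18
Shortest: 11.

11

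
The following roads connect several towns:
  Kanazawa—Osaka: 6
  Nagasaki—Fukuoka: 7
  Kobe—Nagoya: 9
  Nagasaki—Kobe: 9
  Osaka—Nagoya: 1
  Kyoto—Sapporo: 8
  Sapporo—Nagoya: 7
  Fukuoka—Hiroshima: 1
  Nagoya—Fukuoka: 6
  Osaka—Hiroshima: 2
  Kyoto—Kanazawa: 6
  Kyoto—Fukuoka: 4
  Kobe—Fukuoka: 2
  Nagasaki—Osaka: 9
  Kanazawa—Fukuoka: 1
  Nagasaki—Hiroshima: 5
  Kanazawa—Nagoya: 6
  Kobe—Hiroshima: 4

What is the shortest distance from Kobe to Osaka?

A few of the Kobe→Osaka routes:
Kobe → Fukuoka → Hiroshima → Osaka: 2 + 1 + 2 = 5
Kobe → Fukuoka → Nagoya → Osaka: 2 + 6 + 1 = 9
Kobe → Fukuoka → Kanazawa → Osaka: 2 + 1 + 6 = 9
Kobe → Hiroshima → Osaka: 4 + 2 = 6
Best route has total 5.

5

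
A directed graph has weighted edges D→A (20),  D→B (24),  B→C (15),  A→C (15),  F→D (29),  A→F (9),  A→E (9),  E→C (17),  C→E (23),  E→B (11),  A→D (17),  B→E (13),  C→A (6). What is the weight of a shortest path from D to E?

Some routes from D to E:
D→B→C→A→E: 24 + 15 + 6 + 9 = 54
D→A→E: 20 + 9 = 29
D→B→E: 24 + 13 = 37
Shortest: 29.

29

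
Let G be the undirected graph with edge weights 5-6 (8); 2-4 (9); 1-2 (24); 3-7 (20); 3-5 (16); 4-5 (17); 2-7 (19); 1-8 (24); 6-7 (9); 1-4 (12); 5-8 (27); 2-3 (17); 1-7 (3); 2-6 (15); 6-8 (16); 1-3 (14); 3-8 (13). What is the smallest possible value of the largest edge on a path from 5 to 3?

14

Checking several routes:
5 -> 6 -> 2 -> 4 -> 1 -> 3: max(8, 15, 9, 12, 14) = 15
5 -> 6 -> 7 -> 1 -> 3: max(8, 9, 3, 14) = 14
5 -> 3: max(16) = 16
Best route has worst link 14.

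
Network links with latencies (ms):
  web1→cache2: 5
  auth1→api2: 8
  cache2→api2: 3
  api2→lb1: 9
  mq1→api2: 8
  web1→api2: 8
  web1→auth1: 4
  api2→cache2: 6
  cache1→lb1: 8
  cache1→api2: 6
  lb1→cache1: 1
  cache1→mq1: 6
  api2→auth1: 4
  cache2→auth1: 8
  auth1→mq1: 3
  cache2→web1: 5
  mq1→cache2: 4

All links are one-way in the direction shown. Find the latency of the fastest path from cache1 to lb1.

8

Comparing a few candidate routes:
cache1 - mq1 - cache2 - auth1 - api2 - lb1: 6 + 4 + 8 + 8 + 9 = 35
cache1 - mq1 - api2 - lb1: 6 + 8 + 9 = 23
cache1 - mq1 - cache2 - api2 - lb1: 6 + 4 + 3 + 9 = 22
cache1 - api2 - lb1: 6 + 9 = 15
cache1 - lb1: 8
cache1 - mq1 - cache2 - web1 - api2 - lb1: 6 + 4 + 5 + 8 + 9 = 32
Best route has total 8 ms.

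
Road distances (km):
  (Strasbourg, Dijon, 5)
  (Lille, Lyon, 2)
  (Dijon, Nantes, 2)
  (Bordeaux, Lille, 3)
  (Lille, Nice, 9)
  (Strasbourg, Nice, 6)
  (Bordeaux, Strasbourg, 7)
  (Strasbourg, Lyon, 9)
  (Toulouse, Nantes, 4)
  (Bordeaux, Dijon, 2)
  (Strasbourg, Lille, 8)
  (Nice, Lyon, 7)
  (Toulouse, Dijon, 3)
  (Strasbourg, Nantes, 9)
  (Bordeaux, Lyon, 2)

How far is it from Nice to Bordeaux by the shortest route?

Some routes from Nice to Bordeaux:
Nice-Lille-Bordeaux: 9 + 3 = 12
Nice-Lyon-Lille-Bordeaux: 7 + 2 + 3 = 12
Nice-Lyon-Bordeaux: 7 + 2 = 9
Best route has total 9 km.

9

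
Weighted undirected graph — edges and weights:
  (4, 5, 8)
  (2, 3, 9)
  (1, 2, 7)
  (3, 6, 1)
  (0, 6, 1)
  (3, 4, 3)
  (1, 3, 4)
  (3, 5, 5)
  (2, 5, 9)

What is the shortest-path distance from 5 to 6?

6

Routes from 5 to 6:
5 - 4 - 3 - 6: 8 + 3 + 1 = 12
5 - 2 - 1 - 3 - 6: 9 + 7 + 4 + 1 = 21
5 - 3 - 6: 5 + 1 = 6
5 - 2 - 3 - 6: 9 + 9 + 1 = 19
The minimum is 6.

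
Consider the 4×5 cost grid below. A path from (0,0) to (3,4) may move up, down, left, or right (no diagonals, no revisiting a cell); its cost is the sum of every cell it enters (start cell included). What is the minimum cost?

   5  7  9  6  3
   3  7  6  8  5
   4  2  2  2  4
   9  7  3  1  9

Take [0,0]→[1,0]→[2,0]→[2,1]→[2,2]→[2,3]→[3,3]→[3,4] for a total of 5 + 3 + 4 + 2 + 2 + 2 + 1 + 9 = 28.

28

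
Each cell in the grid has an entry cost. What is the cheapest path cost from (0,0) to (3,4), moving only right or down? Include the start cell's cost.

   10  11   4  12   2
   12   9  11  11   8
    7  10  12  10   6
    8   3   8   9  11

64

Path (0,0)→(0,1)→(0,2)→(0,3)→(0,4)→(1,4)→(2,4)→(3,4): 10 + 11 + 4 + 12 + 2 + 8 + 6 + 11 = 64.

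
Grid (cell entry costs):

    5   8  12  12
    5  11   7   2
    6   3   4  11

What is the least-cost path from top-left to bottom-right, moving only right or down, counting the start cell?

One optimal route is [0,0] [1,0] [2,0] [2,1] [2,2] [2,3].
Its cost is 5 + 5 + 6 + 3 + 4 + 11 = 34.
For comparison, the top-then-right route costs 50.

34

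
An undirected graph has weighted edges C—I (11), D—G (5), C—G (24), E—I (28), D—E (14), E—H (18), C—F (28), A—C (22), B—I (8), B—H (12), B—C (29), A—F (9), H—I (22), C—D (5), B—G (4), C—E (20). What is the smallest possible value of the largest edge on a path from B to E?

14

A few of the B→E routes:
B - I - C - E: max(8, 11, 20) = 20
B - G - D - E: max(4, 5, 14) = 14
B - H - E: max(12, 18) = 18
B - I - C - D - E: max(8, 11, 5, 14) = 14
B - G - D - C - E: max(4, 5, 5, 20) = 20
Smallest bottleneck: 14.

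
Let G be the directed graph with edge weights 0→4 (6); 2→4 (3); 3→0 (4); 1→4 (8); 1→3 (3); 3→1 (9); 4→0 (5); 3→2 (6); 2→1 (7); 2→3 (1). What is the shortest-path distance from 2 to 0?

5

Paths from 2 to 0:
2 -> 3 -> 1 -> 4 -> 0: 1 + 9 + 8 + 5 = 23
2 -> 4 -> 0: 3 + 5 = 8
2 -> 3 -> 0: 1 + 4 = 5
2 -> 1 -> 3 -> 0: 7 + 3 + 4 = 14
2 -> 1 -> 4 -> 0: 7 + 8 + 5 = 20
Shortest: 5.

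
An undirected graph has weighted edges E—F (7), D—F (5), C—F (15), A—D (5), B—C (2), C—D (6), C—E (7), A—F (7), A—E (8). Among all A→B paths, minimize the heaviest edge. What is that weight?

Checking several routes:
A -> D -> F -> E -> C -> B: max(5, 5, 7, 7, 2) = 7
A -> F -> E -> C -> B: max(7, 7, 7, 2) = 7
A -> D -> C -> B: max(5, 6, 2) = 6
Smallest bottleneck: 6.

6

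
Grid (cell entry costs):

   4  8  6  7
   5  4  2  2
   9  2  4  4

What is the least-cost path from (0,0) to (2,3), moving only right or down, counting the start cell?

21

One optimal route is [0,0] → [1,0] → [1,1] → [1,2] → [1,3] → [2,3].
Its cost is 4 + 5 + 4 + 2 + 2 + 4 = 21.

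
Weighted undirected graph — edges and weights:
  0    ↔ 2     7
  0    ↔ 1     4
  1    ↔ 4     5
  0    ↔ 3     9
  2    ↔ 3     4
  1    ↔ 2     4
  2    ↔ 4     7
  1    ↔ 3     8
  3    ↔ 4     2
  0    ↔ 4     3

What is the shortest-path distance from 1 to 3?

Some routes from 1 to 3:
1 -> 4 -> 3: 5 + 2 = 7
1 -> 0 -> 4 -> 3: 4 + 3 + 2 = 9
1 -> 2 -> 3: 4 + 4 = 8
1 -> 3: 8
Best route has total 7.

7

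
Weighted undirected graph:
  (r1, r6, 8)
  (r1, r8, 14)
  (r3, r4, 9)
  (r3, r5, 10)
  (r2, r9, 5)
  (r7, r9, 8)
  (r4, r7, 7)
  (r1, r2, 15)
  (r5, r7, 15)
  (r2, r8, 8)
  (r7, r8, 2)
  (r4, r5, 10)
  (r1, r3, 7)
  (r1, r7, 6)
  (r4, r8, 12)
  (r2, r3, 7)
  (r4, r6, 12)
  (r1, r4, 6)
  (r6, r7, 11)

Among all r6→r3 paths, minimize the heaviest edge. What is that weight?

8

Some routes from r6 to r3:
r6→r1→r7→r9→r2→r3: max(8, 6, 8, 5, 7) = 8
r6→r1→r4→r7→r9→r2→r3: max(8, 6, 7, 8, 5, 7) = 8
r6→r1→r7→r8→r2→r3: max(8, 6, 2, 8, 7) = 8
r6→r1→r3: max(8, 7) = 8
r6→r1→r4→r7→r8→r2→r3: max(8, 6, 7, 2, 8, 7) = 8
Smallest bottleneck: 8.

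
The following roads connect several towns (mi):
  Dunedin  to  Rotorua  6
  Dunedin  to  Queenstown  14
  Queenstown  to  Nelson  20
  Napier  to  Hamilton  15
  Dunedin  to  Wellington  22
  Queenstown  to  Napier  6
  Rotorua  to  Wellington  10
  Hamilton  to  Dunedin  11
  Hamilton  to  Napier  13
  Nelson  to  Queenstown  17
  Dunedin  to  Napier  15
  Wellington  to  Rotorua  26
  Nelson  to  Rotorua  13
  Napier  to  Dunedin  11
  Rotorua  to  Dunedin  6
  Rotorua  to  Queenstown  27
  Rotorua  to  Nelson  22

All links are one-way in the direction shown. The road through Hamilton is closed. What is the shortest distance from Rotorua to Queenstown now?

Candidate routes:
Rotorua - Queenstown: 27
Rotorua - Dunedin - Queenstown: 6 + 14 = 20
Rotorua - Nelson - Queenstown: 22 + 17 = 39
Shortest: 20 mi.

20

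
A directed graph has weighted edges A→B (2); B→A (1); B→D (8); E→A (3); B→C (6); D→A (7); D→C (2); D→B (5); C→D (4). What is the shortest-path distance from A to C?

Routes from A to C:
A → B → D → C: 2 + 8 + 2 = 12
A → B → C: 2 + 6 = 8
Shortest: 8.

8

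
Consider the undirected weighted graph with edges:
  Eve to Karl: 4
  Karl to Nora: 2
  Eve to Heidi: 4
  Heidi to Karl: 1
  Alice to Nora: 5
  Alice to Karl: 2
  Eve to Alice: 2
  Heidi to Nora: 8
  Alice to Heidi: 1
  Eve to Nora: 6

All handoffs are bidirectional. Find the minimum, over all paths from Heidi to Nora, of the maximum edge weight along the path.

2

Comparing a few candidate routes:
Heidi→Karl→Nora: max(1, 2) = 2
Heidi→Alice→Karl→Nora: max(1, 2, 2) = 2
Heidi→Eve→Alice→Karl→Nora: max(4, 2, 2, 2) = 4
Heidi→Eve→Karl→Nora: max(4, 4, 2) = 4
The minimum achievable maximum is 2.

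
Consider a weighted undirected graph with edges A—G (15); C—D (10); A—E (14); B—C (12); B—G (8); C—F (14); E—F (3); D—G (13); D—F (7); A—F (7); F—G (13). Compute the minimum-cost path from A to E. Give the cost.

10

Checking several routes:
A → G → B → C → F → E: 15 + 8 + 12 + 14 + 3 = 52
A → G → F → E: 15 + 13 + 3 = 31
A → F → E: 7 + 3 = 10
A → G → D → C → F → E: 15 + 13 + 10 + 14 + 3 = 55
A → E: 14
A → G → D → F → E: 15 + 13 + 7 + 3 = 38
Shortest: 10.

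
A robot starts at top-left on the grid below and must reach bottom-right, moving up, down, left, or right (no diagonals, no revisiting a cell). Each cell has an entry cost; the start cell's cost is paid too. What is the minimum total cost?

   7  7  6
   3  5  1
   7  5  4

One optimal route is [0,0] [1,0] [1,1] [1,2] [2,2].
Its cost is 7 + 3 + 5 + 1 + 4 = 20.

20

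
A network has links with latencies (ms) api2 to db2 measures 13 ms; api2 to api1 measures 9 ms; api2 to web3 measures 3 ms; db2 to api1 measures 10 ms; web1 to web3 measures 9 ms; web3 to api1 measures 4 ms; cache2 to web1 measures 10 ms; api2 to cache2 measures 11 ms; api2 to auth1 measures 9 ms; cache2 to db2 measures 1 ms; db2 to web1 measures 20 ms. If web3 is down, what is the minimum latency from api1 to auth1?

18

Comparing a few candidate routes:
api1 → api2 → auth1: 9 + 9 = 18
api1 → db2 → cache2 → api2 → auth1: 10 + 1 + 11 + 9 = 31
api1 → db2 → api2 → auth1: 10 + 13 + 9 = 32
The minimum is 18 ms.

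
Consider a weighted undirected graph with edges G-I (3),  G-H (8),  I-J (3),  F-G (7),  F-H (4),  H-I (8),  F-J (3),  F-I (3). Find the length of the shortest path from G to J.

Checking several routes:
G -> I -> F -> J: 3 + 3 + 3 = 9
G -> F -> J: 7 + 3 = 10
G -> I -> J: 3 + 3 = 6
The minimum is 6.

6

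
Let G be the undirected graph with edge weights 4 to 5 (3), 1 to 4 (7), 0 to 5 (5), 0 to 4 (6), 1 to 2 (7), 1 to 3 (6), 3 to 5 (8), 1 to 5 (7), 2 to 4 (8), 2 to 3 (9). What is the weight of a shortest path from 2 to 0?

14

Comparing a few candidate routes:
2 -> 1 -> 5 -> 0: 7 + 7 + 5 = 19
2 -> 3 -> 5 -> 0: 9 + 8 + 5 = 22
2 -> 4 -> 0: 8 + 6 = 14
2 -> 4 -> 5 -> 0: 8 + 3 + 5 = 16
2 -> 1 -> 4 -> 0: 7 + 7 + 6 = 20
2 -> 1 -> 4 -> 5 -> 0: 7 + 7 + 3 + 5 = 22
Shortest: 14.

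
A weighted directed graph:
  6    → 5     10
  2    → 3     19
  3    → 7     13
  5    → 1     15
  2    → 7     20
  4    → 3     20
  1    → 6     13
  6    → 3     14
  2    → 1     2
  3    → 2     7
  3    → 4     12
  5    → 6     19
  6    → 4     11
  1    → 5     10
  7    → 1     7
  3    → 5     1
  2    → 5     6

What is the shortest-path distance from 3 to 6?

Comparing a few candidate routes:
3-5-6: 1 + 19 = 20
3-2-1-6: 7 + 2 + 13 = 22
3-2-5-6: 7 + 6 + 19 = 32
3-5-1-6: 1 + 15 + 13 = 29
The minimum is 20.

20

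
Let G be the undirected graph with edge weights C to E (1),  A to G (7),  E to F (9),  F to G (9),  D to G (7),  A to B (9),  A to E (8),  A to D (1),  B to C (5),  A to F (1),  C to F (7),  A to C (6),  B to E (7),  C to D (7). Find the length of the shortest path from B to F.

10

Comparing a few candidate routes:
B→C→A→F: 5 + 6 + 1 = 12
B→A→F: 9 + 1 = 10
B→C→D→A→F: 5 + 7 + 1 + 1 = 14
B→C→F: 5 + 7 = 12
Best route has total 10.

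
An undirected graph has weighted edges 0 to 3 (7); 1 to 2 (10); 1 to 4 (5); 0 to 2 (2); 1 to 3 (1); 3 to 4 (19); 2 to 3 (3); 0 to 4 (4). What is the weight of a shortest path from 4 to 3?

A few of the 4→3 routes:
4 -> 1 -> 3: 5 + 1 = 6
4 -> 1 -> 2 -> 3: 5 + 10 + 3 = 18
4 -> 0 -> 2 -> 1 -> 3: 4 + 2 + 10 + 1 = 17
4 -> 0 -> 3: 4 + 7 = 11
4 -> 3: 19
4 -> 0 -> 2 -> 3: 4 + 2 + 3 = 9
Shortest: 6.

6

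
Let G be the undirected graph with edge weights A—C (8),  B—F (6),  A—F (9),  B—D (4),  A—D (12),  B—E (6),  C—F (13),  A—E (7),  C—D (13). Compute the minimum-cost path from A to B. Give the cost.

13

A few of the A→B routes:
A → C → D → B: 8 + 13 + 4 = 25
A → E → B: 7 + 6 = 13
A → F → B: 9 + 6 = 15
A → F → C → D → B: 9 + 13 + 13 + 4 = 39
A → D → B: 12 + 4 = 16
A → C → F → B: 8 + 13 + 6 = 27
Shortest: 13.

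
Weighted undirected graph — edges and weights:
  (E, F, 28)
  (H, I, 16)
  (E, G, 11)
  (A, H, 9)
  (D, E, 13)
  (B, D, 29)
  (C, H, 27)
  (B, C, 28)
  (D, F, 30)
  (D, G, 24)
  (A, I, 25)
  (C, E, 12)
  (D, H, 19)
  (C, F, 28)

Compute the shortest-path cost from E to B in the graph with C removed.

Routes from E to B avoiding C:
E-G-D-B: 11 + 24 + 29 = 64
E-D-B: 13 + 29 = 42
E-F-D-B: 28 + 30 + 29 = 87
Shortest: 42.

42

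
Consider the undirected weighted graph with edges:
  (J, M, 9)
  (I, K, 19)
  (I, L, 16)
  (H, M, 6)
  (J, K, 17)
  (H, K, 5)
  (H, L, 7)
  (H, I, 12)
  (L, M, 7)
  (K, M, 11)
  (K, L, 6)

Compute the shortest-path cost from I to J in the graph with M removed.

34

Comparing a few candidate routes:
I→K→J: 19 + 17 = 36
I→L→K→J: 16 + 6 + 17 = 39
I→H→K→J: 12 + 5 + 17 = 34
Best route has total 34.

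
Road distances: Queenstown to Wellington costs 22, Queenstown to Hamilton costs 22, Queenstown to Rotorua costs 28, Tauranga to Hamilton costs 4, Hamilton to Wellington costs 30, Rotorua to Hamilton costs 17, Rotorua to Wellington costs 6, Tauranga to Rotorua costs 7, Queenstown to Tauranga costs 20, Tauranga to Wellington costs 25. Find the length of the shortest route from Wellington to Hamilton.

17

Some routes from Wellington to Hamilton:
Wellington→Rotorua→Tauranga→Hamilton: 6 + 7 + 4 = 17
Wellington→Queenstown→Hamilton: 22 + 22 = 44
Wellington→Tauranga→Hamilton: 25 + 4 = 29
Wellington→Rotorua→Hamilton: 6 + 17 = 23
Wellington→Hamilton: 30
Best route has total 17.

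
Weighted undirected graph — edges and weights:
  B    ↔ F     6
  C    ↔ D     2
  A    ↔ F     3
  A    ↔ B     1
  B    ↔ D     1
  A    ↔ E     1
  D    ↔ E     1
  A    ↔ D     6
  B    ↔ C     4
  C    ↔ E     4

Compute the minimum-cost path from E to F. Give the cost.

4

Some routes from E to F:
E - D - B - F: 1 + 1 + 6 = 8
E - D - B - A - F: 1 + 1 + 1 + 3 = 6
E - A - F: 1 + 3 = 4
E - A - B - F: 1 + 1 + 6 = 8
Shortest: 4.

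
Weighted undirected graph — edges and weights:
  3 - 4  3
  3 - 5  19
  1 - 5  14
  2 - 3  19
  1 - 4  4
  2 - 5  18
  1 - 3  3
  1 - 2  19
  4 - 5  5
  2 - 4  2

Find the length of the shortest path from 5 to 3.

8

Checking several routes:
5 - 1 - 3: 14 + 3 = 17
5 - 3: 19
5 - 1 - 4 - 3: 14 + 4 + 3 = 21
5 - 4 - 3: 5 + 3 = 8
5 - 4 - 1 - 3: 5 + 4 + 3 = 12
5 - 2 - 4 - 3: 18 + 2 + 3 = 23
Best route has total 8.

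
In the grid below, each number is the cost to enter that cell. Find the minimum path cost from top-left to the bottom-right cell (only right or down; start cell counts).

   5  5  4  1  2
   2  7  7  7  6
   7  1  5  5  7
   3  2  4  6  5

One optimal route is [0,0] [1,0] [1,1] [2,1] [3,1] [3,2] [3,3] [3,4].
Its cost is 5 + 2 + 7 + 1 + 2 + 4 + 6 + 5 = 32.
(Top row then right column would cost 35.)

32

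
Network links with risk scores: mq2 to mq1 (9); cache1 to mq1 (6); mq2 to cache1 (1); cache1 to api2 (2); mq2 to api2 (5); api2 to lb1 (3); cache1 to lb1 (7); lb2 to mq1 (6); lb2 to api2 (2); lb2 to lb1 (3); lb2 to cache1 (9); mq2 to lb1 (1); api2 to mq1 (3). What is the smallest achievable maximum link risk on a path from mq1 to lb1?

3

A few of the mq1→lb1 routes:
mq1 - api2 - cache1 - mq2 - lb1: max(3, 2, 1, 1) = 3
mq1 - api2 - lb2 - lb1: max(3, 2, 3) = 3
mq1 - api2 - lb1: max(3, 3) = 3
The minimum achievable maximum is 3.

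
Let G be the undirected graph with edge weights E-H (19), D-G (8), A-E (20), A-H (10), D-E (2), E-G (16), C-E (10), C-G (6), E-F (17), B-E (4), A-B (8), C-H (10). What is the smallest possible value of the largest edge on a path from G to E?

Comparing a few candidate routes:
G-D-E: max(8, 2) = 8
G-C-H-E: max(6, 10, 19) = 19
G-E: max(16) = 16
G-C-H-A-B-E: max(6, 10, 10, 8, 4) = 10
G-C-E: max(6, 10) = 10
The minimum achievable maximum is 8.

8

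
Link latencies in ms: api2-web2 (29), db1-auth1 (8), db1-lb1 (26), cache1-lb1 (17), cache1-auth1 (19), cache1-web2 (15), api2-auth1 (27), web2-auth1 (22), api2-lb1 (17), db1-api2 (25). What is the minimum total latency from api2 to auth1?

27

Checking several routes:
api2 -> auth1: 27
api2 -> lb1 -> db1 -> auth1: 17 + 26 + 8 = 51
api2 -> db1 -> auth1: 25 + 8 = 33
The minimum is 27 ms.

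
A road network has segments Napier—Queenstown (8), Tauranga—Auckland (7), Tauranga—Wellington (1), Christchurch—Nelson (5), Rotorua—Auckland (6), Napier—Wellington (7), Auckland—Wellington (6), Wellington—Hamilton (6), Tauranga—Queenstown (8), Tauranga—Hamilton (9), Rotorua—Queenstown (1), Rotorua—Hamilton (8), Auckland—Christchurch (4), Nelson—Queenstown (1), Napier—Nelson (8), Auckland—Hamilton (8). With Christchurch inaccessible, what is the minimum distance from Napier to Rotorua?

Comparing a few candidate routes:
Napier-Queenstown-Rotorua: 8 + 1 = 9
Napier-Wellington-Tauranga-Queenstown-Rotorua: 7 + 1 + 8 + 1 = 17
Napier-Nelson-Queenstown-Rotorua: 8 + 1 + 1 = 10
Napier-Wellington-Auckland-Rotorua: 7 + 6 + 6 = 19
The minimum is 9 mi.

9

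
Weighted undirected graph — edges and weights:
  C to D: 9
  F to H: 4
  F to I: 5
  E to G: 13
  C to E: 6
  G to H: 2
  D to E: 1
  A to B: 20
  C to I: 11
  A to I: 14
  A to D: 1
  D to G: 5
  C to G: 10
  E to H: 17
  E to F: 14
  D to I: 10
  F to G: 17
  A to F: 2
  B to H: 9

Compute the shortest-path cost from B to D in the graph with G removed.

16

Some routes from B to D avoiding G:
B - A - D: 20 + 1 = 21
B - H - E - D: 9 + 17 + 1 = 27
B - H - F - A - D: 9 + 4 + 2 + 1 = 16
B - H - F - E - D: 9 + 4 + 14 + 1 = 28
The minimum is 16.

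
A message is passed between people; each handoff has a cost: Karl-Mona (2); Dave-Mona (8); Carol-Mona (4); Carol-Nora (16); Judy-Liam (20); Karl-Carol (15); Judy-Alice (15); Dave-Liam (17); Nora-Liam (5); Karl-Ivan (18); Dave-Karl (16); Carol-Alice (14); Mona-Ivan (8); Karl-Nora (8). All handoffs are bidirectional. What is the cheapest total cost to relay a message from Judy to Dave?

A few of the Judy→Dave routes:
Judy - Liam - Dave: 20 + 17 = 37
Judy - Liam - Nora - Karl - Mona - Dave: 20 + 5 + 8 + 2 + 8 = 43
Judy - Alice - Carol - Mona - Dave: 15 + 14 + 4 + 8 = 41
Judy - Liam - Nora - Karl - Dave: 20 + 5 + 8 + 16 = 49
The minimum is 37.

37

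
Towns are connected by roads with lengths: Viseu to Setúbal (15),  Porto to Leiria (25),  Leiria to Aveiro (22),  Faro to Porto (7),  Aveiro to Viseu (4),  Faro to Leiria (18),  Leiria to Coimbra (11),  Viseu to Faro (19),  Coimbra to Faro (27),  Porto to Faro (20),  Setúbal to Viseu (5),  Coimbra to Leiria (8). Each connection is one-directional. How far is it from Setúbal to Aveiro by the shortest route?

Routes from Setúbal to Aveiro:
Setúbal→Viseu→Faro→Porto→Leiria→Aveiro: 5 + 19 + 7 + 25 + 22 = 78
Setúbal→Viseu→Faro→Leiria→Aveiro: 5 + 19 + 18 + 22 = 64
The minimum is 64.

64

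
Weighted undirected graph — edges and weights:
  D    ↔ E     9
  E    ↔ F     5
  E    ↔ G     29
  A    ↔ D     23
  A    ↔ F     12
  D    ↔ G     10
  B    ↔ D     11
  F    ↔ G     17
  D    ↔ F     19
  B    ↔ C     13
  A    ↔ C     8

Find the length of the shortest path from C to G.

34

Comparing a few candidate routes:
C - B - D - G: 13 + 11 + 10 = 34
C - A - F - G: 8 + 12 + 17 = 37
C - A - F - E - D - G: 8 + 12 + 5 + 9 + 10 = 44
C - A - D - G: 8 + 23 + 10 = 41
The minimum is 34.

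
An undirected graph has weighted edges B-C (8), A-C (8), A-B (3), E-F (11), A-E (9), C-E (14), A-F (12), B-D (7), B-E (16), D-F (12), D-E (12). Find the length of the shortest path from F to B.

15

A few of the F→B routes:
F → A → B: 12 + 3 = 15
F → D → B: 12 + 7 = 19
F → E → B: 11 + 16 = 27
F → E → A → B: 11 + 9 + 3 = 23
The minimum is 15.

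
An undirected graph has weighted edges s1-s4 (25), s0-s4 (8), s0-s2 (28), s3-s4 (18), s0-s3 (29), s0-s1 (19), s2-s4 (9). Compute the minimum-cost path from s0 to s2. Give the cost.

17

Routes from s0 to s2:
s0 -> s3 -> s4 -> s2: 29 + 18 + 9 = 56
s0 -> s4 -> s2: 8 + 9 = 17
s0 -> s2: 28
s0 -> s1 -> s4 -> s2: 19 + 25 + 9 = 53
Shortest: 17.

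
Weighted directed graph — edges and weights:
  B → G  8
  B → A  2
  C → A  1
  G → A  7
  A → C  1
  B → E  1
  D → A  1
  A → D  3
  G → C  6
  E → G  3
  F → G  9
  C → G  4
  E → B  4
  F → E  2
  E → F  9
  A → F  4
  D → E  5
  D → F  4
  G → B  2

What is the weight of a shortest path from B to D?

5

Some routes from B to D:
B - E - G - C - A - D: 1 + 3 + 6 + 1 + 3 = 14
B - G - A - D: 8 + 7 + 3 = 18
B - G - C - A - D: 8 + 6 + 1 + 3 = 18
B - E - F - G - C - A - D: 1 + 9 + 9 + 6 + 1 + 3 = 29
B - E - G - A - D: 1 + 3 + 7 + 3 = 14
B - A - D: 2 + 3 = 5
The minimum is 5.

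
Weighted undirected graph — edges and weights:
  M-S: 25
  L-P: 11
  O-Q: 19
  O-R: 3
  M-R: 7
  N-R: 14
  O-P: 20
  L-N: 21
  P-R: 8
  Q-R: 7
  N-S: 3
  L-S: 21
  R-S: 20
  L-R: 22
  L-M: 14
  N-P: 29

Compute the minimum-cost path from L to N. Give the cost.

Checking several routes:
L → P → R → N: 11 + 8 + 14 = 33
L → N: 21
L → S → N: 21 + 3 = 24
L → M → R → N: 14 + 7 + 14 = 35
The minimum is 21.

21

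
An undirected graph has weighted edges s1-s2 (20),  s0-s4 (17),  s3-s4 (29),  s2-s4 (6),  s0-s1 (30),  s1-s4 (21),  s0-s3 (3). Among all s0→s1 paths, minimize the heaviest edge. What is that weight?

Candidate routes:
s0 - s1: max(30) = 30
s0 - s4 - s2 - s1: max(17, 6, 20) = 20
s0 - s4 - s1: max(17, 21) = 21
s0 - s3 - s4 - s2 - s1: max(3, 29, 6, 20) = 29
s0 - s3 - s4 - s1: max(3, 29, 21) = 29
Best route has worst link 20.

20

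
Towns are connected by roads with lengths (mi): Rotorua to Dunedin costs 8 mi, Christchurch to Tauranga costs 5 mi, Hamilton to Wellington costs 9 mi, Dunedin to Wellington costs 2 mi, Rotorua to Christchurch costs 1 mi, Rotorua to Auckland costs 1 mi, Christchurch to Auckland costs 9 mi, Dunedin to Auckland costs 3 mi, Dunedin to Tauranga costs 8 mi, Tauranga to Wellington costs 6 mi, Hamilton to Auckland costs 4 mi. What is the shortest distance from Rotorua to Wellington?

A few of the Rotorua→Wellington routes:
Rotorua -> Auckland -> Hamilton -> Wellington: 1 + 4 + 9 = 14
Rotorua -> Christchurch -> Tauranga -> Wellington: 1 + 5 + 6 = 12
Rotorua -> Dunedin -> Wellington: 8 + 2 = 10
Rotorua -> Auckland -> Dunedin -> Wellington: 1 + 3 + 2 = 6
The minimum is 6 mi.

6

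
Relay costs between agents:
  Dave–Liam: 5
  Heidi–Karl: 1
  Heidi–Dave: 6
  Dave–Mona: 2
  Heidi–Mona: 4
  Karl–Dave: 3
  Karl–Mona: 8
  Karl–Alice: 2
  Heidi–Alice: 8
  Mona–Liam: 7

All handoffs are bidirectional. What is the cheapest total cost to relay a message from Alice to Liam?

Some routes from Alice to Liam:
Alice - Karl - Dave - Mona - Liam: 2 + 3 + 2 + 7 = 14
Alice - Karl - Heidi - Mona - Dave - Liam: 2 + 1 + 4 + 2 + 5 = 14
Alice - Karl - Heidi - Dave - Liam: 2 + 1 + 6 + 5 = 14
Alice - Karl - Heidi - Mona - Liam: 2 + 1 + 4 + 7 = 14
Alice - Karl - Dave - Liam: 2 + 3 + 5 = 10
Best route has total 10.

10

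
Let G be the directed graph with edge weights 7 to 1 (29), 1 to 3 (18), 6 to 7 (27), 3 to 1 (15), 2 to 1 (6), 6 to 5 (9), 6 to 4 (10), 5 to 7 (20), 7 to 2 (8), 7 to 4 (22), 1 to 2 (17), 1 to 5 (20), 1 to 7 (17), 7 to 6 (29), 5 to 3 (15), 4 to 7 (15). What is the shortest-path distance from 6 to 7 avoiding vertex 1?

25

Paths from 6 to 7 avoiding 1:
6→5→7: 9 + 20 = 29
6→7: 27
6→4→7: 10 + 15 = 25
The minimum is 25.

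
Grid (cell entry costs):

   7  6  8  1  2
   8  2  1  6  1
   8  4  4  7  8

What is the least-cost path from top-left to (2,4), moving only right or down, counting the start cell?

31

One optimal route is [0,0] -> [0,1] -> [1,1] -> [1,2] -> [1,3] -> [1,4] -> [2,4].
Its cost is 7 + 6 + 2 + 1 + 6 + 1 + 8 = 31.
For comparison, the top-then-right route costs 33.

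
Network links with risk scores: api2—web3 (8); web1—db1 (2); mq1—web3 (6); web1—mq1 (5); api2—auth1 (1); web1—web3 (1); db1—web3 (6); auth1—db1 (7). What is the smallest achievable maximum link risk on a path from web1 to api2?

7

Comparing a few candidate routes:
web1 - web3 - api2: max(1, 8) = 8
web1 - web3 - db1 - auth1 - api2: max(1, 6, 7, 1) = 7
web1 - db1 - auth1 - api2: max(2, 7, 1) = 7
web1 - mq1 - web3 - db1 - auth1 - api2: max(5, 6, 6, 7, 1) = 7
The minimum achievable maximum is 7.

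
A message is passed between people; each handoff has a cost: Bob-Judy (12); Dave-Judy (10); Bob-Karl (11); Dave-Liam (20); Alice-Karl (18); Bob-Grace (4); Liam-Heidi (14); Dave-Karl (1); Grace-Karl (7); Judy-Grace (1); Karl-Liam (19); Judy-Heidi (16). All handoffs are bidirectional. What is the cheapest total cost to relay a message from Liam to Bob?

30

A few of the Liam→Bob routes:
Liam -> Dave -> Karl -> Bob: 20 + 1 + 11 = 32
Liam -> Karl -> Grace -> Bob: 19 + 7 + 4 = 30
Liam -> Karl -> Bob: 19 + 11 = 30
Best route has total 30.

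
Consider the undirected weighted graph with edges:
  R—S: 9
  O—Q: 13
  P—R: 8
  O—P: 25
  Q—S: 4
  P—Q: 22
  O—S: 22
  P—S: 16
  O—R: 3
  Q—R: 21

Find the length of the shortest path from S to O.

Checking several routes:
S → R → O: 9 + 3 = 12
S → P → R → O: 16 + 8 + 3 = 27
S → Q → O: 4 + 13 = 17
S → O: 22
S → Q → P → R → O: 4 + 22 + 8 + 3 = 37
S → Q → R → O: 4 + 21 + 3 = 28
Best route has total 12.

12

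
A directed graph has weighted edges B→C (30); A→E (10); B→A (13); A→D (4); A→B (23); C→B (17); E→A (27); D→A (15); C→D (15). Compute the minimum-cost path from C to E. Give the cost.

40

Candidate routes:
C - B - A - E: 17 + 13 + 10 = 40
C - D - A - E: 15 + 15 + 10 = 40
The minimum is 40.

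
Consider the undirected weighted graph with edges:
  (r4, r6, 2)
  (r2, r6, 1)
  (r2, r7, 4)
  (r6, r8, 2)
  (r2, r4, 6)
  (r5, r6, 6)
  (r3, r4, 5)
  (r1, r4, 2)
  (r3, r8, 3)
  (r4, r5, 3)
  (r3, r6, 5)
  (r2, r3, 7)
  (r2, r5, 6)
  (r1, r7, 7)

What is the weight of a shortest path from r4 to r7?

7

Comparing a few candidate routes:
r4 - r1 - r7: 2 + 7 = 9
r4 - r5 - r2 - r7: 3 + 6 + 4 = 13
r4 - r6 - r2 - r7: 2 + 1 + 4 = 7
r4 - r2 - r7: 6 + 4 = 10
The minimum is 7.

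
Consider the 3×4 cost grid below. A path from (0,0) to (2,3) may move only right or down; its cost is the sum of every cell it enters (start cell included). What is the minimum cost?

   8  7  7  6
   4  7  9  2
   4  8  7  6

Path r0c0 -> r0c1 -> r0c2 -> r0c3 -> r1c3 -> r2c3: 8 + 7 + 7 + 6 + 2 + 6 = 36.

36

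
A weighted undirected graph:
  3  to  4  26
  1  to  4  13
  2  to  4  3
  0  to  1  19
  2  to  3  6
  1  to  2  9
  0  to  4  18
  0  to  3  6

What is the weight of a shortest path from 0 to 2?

12

Checking several routes:
0 -> 4 -> 2: 18 + 3 = 21
0 -> 3 -> 4 -> 2: 6 + 26 + 3 = 35
0 -> 1 -> 2: 19 + 9 = 28
0 -> 3 -> 2: 6 + 6 = 12
The minimum is 12.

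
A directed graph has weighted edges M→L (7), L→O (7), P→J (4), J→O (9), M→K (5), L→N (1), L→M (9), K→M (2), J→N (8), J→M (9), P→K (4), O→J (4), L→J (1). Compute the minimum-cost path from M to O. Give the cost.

14

Candidate routes:
M-L-J-O: 7 + 1 + 9 = 17
M-L-O: 7 + 7 = 14
Shortest: 14.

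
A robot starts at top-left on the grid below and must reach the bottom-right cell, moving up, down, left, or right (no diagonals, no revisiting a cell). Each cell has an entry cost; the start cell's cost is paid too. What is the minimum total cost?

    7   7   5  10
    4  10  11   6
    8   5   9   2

35

Take [0,0]→[1,0]→[2,0]→[2,1]→[2,2]→[2,3] for a total of 7 + 4 + 8 + 5 + 9 + 2 = 35.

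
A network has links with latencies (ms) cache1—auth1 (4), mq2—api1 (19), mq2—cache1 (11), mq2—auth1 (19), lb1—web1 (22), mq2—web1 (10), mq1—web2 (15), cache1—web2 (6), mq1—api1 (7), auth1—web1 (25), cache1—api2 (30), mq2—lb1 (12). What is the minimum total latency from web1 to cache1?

21

Comparing a few candidate routes:
web1-auth1-cache1: 25 + 4 = 29
web1-mq2-auth1-cache1: 10 + 19 + 4 = 33
web1-mq2-cache1: 10 + 11 = 21
Shortest: 21 ms.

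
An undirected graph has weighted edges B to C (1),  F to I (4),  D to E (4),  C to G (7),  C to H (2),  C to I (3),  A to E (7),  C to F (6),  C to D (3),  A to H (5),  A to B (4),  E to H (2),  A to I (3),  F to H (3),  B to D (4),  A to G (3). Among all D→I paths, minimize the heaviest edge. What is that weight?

A few of the D→I routes:
D - B - C - H - F - I: max(4, 1, 2, 3, 4) = 4
D - C - H - F - I: max(3, 2, 3, 4) = 4
D - B - A - I: max(4, 4, 3) = 4
D - C - I: max(3, 3) = 3
D - C - B - A - I: max(3, 1, 4, 3) = 4
D - B - C - I: max(4, 1, 3) = 4
Best route has worst link 3.

3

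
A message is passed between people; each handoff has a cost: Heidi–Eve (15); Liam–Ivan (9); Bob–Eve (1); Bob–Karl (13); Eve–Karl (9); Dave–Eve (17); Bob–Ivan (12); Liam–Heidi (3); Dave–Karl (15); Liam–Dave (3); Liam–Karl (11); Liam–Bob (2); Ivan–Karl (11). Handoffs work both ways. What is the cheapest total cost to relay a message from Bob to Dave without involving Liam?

18

A few of the Bob→Dave routes:
Bob→Eve→Karl→Dave: 1 + 9 + 15 = 25
Bob→Eve→Dave: 1 + 17 = 18
Bob→Karl→Dave: 13 + 15 = 28
Bob→Karl→Eve→Dave: 13 + 9 + 17 = 39
Bob→Ivan→Karl→Dave: 12 + 11 + 15 = 38
Shortest: 18.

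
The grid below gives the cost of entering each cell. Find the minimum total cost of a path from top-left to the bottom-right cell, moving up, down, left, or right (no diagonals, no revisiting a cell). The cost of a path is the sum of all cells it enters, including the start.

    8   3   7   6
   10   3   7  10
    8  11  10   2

33

Best path: r0c0 → r0c1 → r1c1 → r1c2 → r1c3 → r2c3
Cost: 8 + 3 + 3 + 7 + 10 + 2 = 33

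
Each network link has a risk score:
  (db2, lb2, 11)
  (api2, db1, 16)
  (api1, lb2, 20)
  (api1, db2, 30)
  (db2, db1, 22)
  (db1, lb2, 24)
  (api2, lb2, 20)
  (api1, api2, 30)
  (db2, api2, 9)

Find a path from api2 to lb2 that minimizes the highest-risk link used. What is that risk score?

11

Comparing a few candidate routes:
api2 -> db1 -> lb2: max(16, 24) = 24
api2 -> db1 -> db2 -> lb2: max(16, 22, 11) = 22
api2 -> db2 -> db1 -> lb2: max(9, 22, 24) = 24
api2 -> lb2: max(20) = 20
api2 -> db2 -> lb2: max(9, 11) = 11
The minimum achievable maximum is 11.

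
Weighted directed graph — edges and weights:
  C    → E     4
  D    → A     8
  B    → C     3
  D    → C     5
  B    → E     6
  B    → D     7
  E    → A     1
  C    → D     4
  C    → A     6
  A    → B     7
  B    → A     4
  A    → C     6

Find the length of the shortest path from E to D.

11

Paths from E to D:
E - A - B - D: 1 + 7 + 7 = 15
E - A - B - C - D: 1 + 7 + 3 + 4 = 15
E - A - C - D: 1 + 6 + 4 = 11
The minimum is 11.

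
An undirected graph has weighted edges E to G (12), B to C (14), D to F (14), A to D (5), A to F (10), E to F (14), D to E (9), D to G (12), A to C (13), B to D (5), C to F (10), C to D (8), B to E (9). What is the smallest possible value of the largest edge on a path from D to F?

10

Some routes from D to F:
D - A - C - F: max(5, 13, 10) = 13
D - A - F: max(5, 10) = 10
D - C - A - F: max(8, 13, 10) = 13
D - B - E - F: max(5, 9, 14) = 14
D - C - F: max(8, 10) = 10
Smallest bottleneck: 10.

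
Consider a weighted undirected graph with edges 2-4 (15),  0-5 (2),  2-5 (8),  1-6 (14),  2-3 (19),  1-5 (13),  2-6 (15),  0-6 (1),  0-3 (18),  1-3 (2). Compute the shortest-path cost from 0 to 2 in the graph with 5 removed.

16

Some routes from 0 to 2 avoiding 5:
0 - 3 - 2: 18 + 19 = 37
0 - 6 - 1 - 3 - 2: 1 + 14 + 2 + 19 = 36
0 - 6 - 2: 1 + 15 = 16
Best route has total 16.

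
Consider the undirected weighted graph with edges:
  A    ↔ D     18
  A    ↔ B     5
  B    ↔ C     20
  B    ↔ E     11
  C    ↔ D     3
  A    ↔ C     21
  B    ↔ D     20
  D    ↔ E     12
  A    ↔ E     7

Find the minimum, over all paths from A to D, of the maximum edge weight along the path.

12

A few of the A→D routes:
A-B-E-D: max(5, 11, 12) = 12
A-E-D: max(7, 12) = 12
A-D: max(18) = 18
A-B-D: max(5, 20) = 20
A-B-C-D: max(5, 20, 3) = 20
Smallest bottleneck: 12.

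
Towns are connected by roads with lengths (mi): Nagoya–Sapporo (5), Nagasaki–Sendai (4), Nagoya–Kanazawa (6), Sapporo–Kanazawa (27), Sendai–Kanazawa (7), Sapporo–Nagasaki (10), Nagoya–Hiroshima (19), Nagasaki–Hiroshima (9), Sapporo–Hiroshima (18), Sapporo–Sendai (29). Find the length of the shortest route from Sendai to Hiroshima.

A few of the Sendai→Hiroshima routes:
Sendai → Nagasaki → Sapporo → Hiroshima: 4 + 10 + 18 = 32
Sendai → Kanazawa → Nagoya → Hiroshima: 7 + 6 + 19 = 32
Sendai → Nagasaki → Hiroshima: 4 + 9 = 13
Sendai → Kanazawa → Nagoya → Sapporo → Hiroshima: 7 + 6 + 5 + 18 = 36
Best route has total 13 mi.

13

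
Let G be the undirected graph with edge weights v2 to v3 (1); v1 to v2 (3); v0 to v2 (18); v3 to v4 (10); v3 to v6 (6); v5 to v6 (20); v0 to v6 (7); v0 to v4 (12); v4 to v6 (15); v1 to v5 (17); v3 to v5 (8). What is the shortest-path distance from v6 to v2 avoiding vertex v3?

Candidate routes:
v6 -> v0 -> v2: 7 + 18 = 25
v6 -> v5 -> v1 -> v2: 20 + 17 + 3 = 40
v6 -> v4 -> v0 -> v2: 15 + 12 + 18 = 45
The minimum is 25.

25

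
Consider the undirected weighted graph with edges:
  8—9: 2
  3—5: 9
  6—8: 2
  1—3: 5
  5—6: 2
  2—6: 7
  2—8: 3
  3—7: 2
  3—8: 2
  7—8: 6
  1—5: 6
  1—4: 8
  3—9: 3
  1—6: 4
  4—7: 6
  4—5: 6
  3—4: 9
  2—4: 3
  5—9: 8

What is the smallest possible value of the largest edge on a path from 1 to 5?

4

A few of the 1→5 routes:
1 - 3 - 8 - 6 - 5: max(5, 2, 2, 2) = 5
1 - 6 - 5: max(4, 2) = 4
1 - 3 - 9 - 8 - 6 - 5: max(5, 3, 2, 2, 2) = 5
Smallest bottleneck: 4.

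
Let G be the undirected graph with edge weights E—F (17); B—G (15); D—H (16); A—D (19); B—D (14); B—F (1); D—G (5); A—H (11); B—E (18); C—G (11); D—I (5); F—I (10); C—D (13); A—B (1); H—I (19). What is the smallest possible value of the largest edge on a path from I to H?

11

Checking several routes:
I→D→G→B→A→H: max(5, 5, 15, 1, 11) = 15
I→F→B→A→H: max(10, 1, 1, 11) = 11
I→D→C→G→B→A→H: max(5, 13, 11, 15, 1, 11) = 15
I→D→B→A→H: max(5, 14, 1, 11) = 14
The minimum achievable maximum is 11.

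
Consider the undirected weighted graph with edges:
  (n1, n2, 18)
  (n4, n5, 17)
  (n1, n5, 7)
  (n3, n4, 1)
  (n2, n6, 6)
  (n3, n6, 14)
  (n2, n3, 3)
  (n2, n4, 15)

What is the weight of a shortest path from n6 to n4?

10

Checking several routes:
n6 -> n2 -> n4: 6 + 15 = 21
n6 -> n3 -> n4: 14 + 1 = 15
n6 -> n2 -> n3 -> n4: 6 + 3 + 1 = 10
n6 -> n3 -> n2 -> n4: 14 + 3 + 15 = 32
The minimum is 10.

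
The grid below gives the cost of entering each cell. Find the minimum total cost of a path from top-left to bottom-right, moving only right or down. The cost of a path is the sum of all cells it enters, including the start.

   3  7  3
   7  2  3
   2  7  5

Take [0,0] [0,1] [1,1] [1,2] [2,2] for a total of 3 + 7 + 2 + 3 + 5 = 20.

20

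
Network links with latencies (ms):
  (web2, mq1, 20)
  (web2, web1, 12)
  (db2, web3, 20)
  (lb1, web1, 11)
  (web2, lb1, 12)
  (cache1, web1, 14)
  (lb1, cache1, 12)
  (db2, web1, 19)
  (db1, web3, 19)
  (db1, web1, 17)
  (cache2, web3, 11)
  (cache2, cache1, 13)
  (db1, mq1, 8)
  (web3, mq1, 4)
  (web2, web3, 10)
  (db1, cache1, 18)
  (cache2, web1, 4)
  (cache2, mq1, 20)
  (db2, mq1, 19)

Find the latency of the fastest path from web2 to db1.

Some routes from web2 to db1:
web2 - web3 - mq1 - db1: 10 + 4 + 8 = 22
web2 - web1 - db1: 12 + 17 = 29
web2 - mq1 - db1: 20 + 8 = 28
Shortest: 22 ms.

22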